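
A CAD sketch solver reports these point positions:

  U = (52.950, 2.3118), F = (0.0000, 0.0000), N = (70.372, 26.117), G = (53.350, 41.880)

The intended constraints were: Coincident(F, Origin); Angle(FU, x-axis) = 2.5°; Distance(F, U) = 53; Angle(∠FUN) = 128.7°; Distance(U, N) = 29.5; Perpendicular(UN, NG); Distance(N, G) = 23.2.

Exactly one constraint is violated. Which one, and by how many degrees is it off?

Perpendicular(UN, NG) — off by 6.60°.

F = (0.00, 0.00) ✓; FU at 2.500° ✓; |FU| = 53.00 ✓; ∠FUN = 128.7° ✓; |UN| = 29.50 ✓; ∠(UN, NG) = 83.40° ✗; |NG| = 23.20 ✓.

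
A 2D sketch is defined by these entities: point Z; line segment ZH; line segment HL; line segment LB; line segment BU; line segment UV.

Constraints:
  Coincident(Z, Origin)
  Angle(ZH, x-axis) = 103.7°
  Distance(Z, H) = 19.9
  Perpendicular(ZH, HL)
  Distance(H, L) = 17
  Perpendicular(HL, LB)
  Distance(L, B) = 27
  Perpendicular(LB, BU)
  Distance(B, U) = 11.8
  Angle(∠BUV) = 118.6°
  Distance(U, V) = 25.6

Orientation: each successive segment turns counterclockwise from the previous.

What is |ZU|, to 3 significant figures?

8.80

HL is perpendicular to LB, so LB runs at -76.3°; with |LB| = 27.0, B = (-14.8, -10.9). LB ⟂ BU, so BU runs at 13.7°; with |BU| = 11.8, U = (-3.37, -8.13). Then |ZU| = |U − Z| = 8.80.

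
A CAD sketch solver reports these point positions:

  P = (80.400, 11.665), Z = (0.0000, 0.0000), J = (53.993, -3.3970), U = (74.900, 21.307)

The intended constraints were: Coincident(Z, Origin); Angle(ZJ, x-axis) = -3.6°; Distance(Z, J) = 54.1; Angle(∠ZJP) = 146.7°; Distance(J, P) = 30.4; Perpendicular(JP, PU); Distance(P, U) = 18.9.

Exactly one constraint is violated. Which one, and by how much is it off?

Distance(P, U) = 18.9 — off by 7.80.

Z = (0.00, 0.00) ✓; ZJ at -3.600° ✓; |ZJ| = 54.10 ✓; ∠ZJP = 146.7° ✓; |JP| = 30.40 ✓; ∠(JP, PU) = 90.00° ✓; |PU| = 11.10 ✗.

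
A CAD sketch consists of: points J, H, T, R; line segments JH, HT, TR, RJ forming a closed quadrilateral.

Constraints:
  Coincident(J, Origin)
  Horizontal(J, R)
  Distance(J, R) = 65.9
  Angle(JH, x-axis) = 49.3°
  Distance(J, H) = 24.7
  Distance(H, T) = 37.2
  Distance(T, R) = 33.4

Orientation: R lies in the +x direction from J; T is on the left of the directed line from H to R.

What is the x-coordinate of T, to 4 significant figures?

51.51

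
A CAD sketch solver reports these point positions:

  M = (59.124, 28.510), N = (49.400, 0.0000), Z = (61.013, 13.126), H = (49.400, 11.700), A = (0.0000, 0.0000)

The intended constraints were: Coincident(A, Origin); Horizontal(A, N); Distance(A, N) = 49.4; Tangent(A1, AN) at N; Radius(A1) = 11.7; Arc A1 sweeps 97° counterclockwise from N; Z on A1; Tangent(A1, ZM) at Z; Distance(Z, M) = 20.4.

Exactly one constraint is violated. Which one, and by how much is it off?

Distance(Z, M) = 20.4 — off by 4.90.

A = (0.00, 0.00) ✓; A.y = 0.00, N.y = 0.00 ✓; |AN| = 49.40 ✓; ∠(HN, NA) = 90.00° ✓; |HN| = 11.70 ✓; bearing(H→Z) − bearing(H→N) = 97.00° ✓; |HZ| = 11.70 ✓; ∠(HZ, ZM) = 90.00° ✓; |ZM| = 15.50 ✗.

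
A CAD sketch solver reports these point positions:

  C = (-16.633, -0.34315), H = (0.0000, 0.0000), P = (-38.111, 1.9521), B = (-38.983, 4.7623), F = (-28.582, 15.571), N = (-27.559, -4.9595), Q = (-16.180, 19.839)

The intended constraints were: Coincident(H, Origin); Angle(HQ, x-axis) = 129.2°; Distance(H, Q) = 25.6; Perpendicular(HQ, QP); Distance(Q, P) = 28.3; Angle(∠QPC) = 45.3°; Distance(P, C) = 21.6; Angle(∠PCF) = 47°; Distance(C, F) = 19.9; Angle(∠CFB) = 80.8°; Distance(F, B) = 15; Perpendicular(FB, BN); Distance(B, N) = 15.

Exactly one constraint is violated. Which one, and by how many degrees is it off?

Perpendicular(FB, BN) — off by 3.50°.

H = (0.00, 0.00) ✓; HQ at 129.2° ✓; |HQ| = 25.60 ✓; ∠(HQ, QP) = 90.00° ✓; |QP| = 28.30 ✓; ∠QPC = 45.30° ✓; |PC| = 21.60 ✓; ∠PCF = 47.00° ✓; |CF| = 19.90 ✓; ∠CFB = 80.80° ✓; |FB| = 15.00 ✓; ∠(FB, BN) = 93.50° ✗; |BN| = 15.00 ✓.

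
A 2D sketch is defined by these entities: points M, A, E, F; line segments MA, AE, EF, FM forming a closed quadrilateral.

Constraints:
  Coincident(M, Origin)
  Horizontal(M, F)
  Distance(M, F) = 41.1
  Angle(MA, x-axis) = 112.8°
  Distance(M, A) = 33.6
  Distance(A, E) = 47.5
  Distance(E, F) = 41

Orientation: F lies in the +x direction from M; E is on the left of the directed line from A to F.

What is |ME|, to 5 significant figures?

52.441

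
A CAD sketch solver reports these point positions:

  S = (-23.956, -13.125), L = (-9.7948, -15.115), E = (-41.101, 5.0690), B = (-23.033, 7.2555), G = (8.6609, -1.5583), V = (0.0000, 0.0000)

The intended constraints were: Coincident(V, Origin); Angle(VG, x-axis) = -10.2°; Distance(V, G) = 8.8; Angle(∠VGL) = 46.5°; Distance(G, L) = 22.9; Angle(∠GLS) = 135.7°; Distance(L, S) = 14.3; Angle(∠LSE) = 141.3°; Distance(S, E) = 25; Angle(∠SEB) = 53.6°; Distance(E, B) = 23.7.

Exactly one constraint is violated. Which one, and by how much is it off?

Distance(E, B) = 23.7 — off by 5.50.

V = (0.00, 0.00) ✓; VG at -10.20° ✓; |VG| = 8.800 ✓; ∠VGL = 46.50° ✓; |GL| = 22.90 ✓; ∠GLS = 135.7° ✓; |LS| = 14.30 ✓; ∠LSE = 141.3° ✓; |SE| = 25.00 ✓; ∠SEB = 53.60° ✓; |EB| = 18.20 ✗.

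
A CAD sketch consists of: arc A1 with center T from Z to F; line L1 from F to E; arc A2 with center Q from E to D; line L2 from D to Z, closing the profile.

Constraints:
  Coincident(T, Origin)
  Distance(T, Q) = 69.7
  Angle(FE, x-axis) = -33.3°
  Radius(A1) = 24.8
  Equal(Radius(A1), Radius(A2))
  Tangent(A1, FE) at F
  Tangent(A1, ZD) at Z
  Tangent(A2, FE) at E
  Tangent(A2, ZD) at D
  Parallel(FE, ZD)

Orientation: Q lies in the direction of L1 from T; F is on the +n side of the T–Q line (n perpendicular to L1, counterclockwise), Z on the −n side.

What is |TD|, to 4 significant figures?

73.98

The slot axis is L1's direction at -33.3°, so u = (cos -33.3°, sin -33.3°) = (0.8358, -0.5490) and n = (−sin -33.3°, cos -33.3°) = (0.5490, 0.8358). T is at the origin and Q lies 69.7 along u from T, so Q = 69.7·u = (58.26, -38.27). Tangency of A1 to both parallel lines with radius 24.8 puts F and Z at T ± 24.8·n: F = (13.62, 20.73), Z = (-13.62, -20.73). Equal radii place E and D the same way about Q: E = Q + 24.8·n = (71.87, -17.54), D = Q − 24.8·n = (44.64, -58.99). Then |TD| = |D − T| = 73.98.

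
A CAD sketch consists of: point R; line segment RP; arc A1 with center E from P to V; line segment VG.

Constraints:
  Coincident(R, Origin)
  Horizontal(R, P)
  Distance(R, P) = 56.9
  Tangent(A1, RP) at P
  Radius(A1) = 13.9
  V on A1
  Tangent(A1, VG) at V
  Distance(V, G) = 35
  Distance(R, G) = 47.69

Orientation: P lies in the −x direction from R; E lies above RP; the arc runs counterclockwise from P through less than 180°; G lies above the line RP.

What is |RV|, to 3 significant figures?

45.2

Checks: |EV| = 13.90 ✓; ∠(EV, VG) = 90.00° ✓; |VG| = 35.00 ✓; |RG| = 47.69 ✓.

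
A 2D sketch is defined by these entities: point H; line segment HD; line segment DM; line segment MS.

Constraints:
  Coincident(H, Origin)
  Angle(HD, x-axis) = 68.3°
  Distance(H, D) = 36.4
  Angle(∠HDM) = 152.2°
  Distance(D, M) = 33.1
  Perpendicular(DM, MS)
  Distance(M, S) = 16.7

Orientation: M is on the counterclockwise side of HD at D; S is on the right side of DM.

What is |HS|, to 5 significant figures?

73.471

H is at the origin; HD runs at 68.3° with length 36.4, so D = 36.4·(cos 68.3°, sin 68.3°) = (13.459, 33.820). ∠HDM = 152.2°, so DM runs at 68.3° + (180° − 152.2°) = 96.100° from the x-axis; with |DM| = 33.1, M = D + 33.1·(cos 96.100°, sin 96.100°) = (9.9414, 66.733). The perpendicularity gives MS at right angles to DM; with |MS| = 16.7 on the right of DM, S = M + 16.7·(0.99434, 0.10626) = (26.547, 68.508). Then |HS| = |S − H| = 73.471.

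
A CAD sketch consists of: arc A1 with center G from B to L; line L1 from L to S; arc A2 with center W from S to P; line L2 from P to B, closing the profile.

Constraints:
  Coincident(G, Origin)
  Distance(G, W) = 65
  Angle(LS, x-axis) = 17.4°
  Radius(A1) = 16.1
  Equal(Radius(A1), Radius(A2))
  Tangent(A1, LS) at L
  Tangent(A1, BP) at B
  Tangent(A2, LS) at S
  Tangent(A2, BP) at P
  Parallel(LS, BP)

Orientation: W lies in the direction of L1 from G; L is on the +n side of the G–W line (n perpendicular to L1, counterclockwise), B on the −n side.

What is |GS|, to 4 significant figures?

66.96

The slot axis is L1's direction at 17.4°, so u = (cos 17.4°, sin 17.4°) = (0.9542, 0.2990) and n = (−sin 17.4°, cos 17.4°) = (-0.2990, 0.9542). G is at the origin and W lies 65.0 along u from G, so W = 65.0·u = (62.03, 19.44). Tangency of A1 to both parallel lines with radius 16.1 puts L and B at G ± 16.1·n: L = (-4.815, 15.36), B = (4.815, -15.36). Equal radii place S and P the same way about W: S = W + 16.1·n = (57.21, 34.80), P = W − 16.1·n = (66.84, 4.074). Then |GS| = |S − G| = 66.96.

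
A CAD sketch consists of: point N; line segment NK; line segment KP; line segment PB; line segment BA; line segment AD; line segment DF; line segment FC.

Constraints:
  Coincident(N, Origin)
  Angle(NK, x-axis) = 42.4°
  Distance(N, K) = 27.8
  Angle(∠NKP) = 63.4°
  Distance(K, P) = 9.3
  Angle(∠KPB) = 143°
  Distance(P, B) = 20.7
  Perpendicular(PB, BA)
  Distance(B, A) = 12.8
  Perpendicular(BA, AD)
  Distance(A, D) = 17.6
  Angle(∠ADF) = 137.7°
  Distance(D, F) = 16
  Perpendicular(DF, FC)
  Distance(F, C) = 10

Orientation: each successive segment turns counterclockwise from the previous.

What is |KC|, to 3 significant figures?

12.2

N is at the origin; NK runs at 42.4° with length 27.8, so K = (20.5, 18.7). ∠NKP = 63.4° gives KP at 159° from the x-axis; with |KP| = 9.3, P = (11.8, 22.1). ∠KPB = 143.0° gives PB at -164° from the x-axis; with |PB| = 20.7, B = (-8.05, 16.4). PB is perpendicular to BA, so BA runs at -74.0°; with |BA| = 12.8, A = (-4.52, 4.07). BA ⟂ AD, so AD runs at 16.0°; with |AD| = 17.6, D = (12.4, 8.92). ∠ADF = 137.7° gives DF at 58.3° from the x-axis; with |DF| = 16.0, F = (20.8, 22.5). DF is perpendicular to FC, so FC runs at 148°; with |FC| = 10.0, C = (12.3, 27.8). Then |KC| = |C − K| = 12.2.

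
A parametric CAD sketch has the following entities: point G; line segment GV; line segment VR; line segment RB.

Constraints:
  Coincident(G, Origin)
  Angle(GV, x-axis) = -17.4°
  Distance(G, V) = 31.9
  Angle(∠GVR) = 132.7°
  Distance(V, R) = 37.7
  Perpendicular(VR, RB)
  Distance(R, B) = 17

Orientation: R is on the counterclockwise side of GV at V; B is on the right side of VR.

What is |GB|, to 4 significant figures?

71.81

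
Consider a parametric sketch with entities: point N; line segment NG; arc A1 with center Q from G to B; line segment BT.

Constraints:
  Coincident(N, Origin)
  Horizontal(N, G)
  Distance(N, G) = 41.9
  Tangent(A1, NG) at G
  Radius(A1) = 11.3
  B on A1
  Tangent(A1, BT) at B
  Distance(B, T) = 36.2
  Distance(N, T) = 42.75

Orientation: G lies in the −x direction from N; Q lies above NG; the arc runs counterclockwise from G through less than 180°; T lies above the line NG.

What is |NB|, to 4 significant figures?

32.31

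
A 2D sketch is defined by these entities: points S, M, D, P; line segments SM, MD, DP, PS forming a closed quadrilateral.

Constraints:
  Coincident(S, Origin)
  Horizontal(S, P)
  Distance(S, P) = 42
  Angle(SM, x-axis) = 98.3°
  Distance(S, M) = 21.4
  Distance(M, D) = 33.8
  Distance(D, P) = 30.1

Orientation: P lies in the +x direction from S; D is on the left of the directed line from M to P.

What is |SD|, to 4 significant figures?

40.86

Checks: |SP| = 42.00 ✓; |SM| = 21.40 ✓; |MD| = 33.80 ✓; |DP| = 30.10 ✓.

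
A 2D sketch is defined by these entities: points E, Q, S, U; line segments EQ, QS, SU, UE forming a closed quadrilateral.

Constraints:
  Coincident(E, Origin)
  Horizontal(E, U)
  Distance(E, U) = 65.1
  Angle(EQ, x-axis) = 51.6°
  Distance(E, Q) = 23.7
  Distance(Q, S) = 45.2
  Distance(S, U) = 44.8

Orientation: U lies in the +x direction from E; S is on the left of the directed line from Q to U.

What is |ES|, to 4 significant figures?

68.06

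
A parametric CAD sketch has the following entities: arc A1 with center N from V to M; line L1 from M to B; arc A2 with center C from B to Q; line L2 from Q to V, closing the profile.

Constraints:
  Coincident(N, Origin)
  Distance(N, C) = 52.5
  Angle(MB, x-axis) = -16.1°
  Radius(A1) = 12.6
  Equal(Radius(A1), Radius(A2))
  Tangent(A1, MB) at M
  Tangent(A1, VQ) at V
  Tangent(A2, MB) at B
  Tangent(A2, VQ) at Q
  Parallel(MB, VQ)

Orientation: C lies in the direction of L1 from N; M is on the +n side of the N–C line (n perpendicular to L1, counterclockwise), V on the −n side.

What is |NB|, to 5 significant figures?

53.991

The slot axis is L1's direction at -16.1°, so u = (cos -16.1°, sin -16.1°) = (0.96078, -0.27731) and n = (−sin -16.1°, cos -16.1°) = (0.27731, 0.96078). N is at the origin and C lies 52.5 along u from N, so C = 52.5·u = (50.441, -14.559). Tangency of A1 to both parallel lines with radius 12.6 puts M and V at N ± 12.6·n: M = (3.4942, 12.106), V = (-3.4942, -12.106). Equal radii place B and Q the same way about C: B = C + 12.6·n = (53.935, -2.4532), Q = C − 12.6·n = (46.947, -26.665). Then |NB| = |B − N| = 53.991.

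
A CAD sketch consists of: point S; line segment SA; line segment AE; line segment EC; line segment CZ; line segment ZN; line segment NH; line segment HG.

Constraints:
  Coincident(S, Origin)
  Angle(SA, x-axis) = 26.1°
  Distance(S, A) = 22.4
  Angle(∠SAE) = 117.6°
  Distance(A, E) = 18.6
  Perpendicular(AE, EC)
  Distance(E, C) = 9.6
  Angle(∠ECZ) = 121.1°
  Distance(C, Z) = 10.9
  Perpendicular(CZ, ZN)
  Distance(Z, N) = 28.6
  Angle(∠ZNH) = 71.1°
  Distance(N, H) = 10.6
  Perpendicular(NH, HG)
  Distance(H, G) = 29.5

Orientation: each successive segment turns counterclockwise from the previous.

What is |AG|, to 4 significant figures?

20.58

S is at the origin; SA runs at 26.1° with length 22.4, so A = (20.12, 9.855). ∠SAE = 117.6° gives AE at 88.50° from the x-axis; with |AE| = 18.6, E = (20.60, 28.45). AE ⟂ EC, so EC runs at 178.5°; with |EC| = 9.6, C = (11.01, 28.70). ∠ECZ = 121.1° gives CZ at -122.6° from the x-axis; with |CZ| = 10.9, Z = (5.133, 19.52). The perpendicularity gives ZN at right angles to CZ, so ZN runs at -32.60°; with |ZN| = 28.6, N = (29.23, 4.108). ∠ZNH = 71.1° gives NH at 76.30° from the x-axis; with |NH| = 10.6, H = (31.74, 14.41). NH is perpendicular to HG, so HG runs at 166.3°; with |HG| = 29.5, G = (3.077, 21.39). Then |AG| = |G − A| = 20.58.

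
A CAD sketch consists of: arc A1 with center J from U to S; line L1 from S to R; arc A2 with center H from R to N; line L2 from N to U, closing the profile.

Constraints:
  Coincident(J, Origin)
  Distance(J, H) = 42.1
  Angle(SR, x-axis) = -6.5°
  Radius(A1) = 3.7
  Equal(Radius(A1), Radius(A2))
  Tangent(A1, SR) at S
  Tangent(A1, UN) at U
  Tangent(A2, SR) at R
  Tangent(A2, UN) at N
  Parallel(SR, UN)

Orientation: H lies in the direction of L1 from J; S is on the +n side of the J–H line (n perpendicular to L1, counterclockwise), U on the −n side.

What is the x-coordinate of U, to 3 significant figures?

-0.419

The slot axis is L1's direction at -6.5°, so u = (cos -6.5°, sin -6.5°) = (0.994, -0.113) and n = (−sin -6.5°, cos -6.5°) = (0.113, 0.994). J is at the origin and H lies 42.1 along u from J, so H = 42.1·u = (41.8, -4.77). Tangency of A1 to both parallel lines with radius 3.7 puts S and U at J ± 3.7·n: S = (0.419, 3.68), U = (-0.419, -3.68). So U.x = -0.419.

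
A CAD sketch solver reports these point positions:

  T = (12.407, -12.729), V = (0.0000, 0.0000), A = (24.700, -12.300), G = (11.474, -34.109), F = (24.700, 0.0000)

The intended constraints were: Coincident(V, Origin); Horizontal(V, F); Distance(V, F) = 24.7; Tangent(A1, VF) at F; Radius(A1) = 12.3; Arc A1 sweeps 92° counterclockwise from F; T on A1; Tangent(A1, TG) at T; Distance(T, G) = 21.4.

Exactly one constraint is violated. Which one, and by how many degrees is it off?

Tangent(A1, TG) at T — off by 4.50°.

V = (0.00, 0.00) ✓; V.y = 0.00, F.y = 0.00 ✓; |VF| = 24.70 ✓; ∠(AF, FV) = 90.00° ✓; |AF| = 12.30 ✓; bearing(A→T) − bearing(A→F) = 92.00° ✓; |AT| = 12.30 ✓; ∠(AT, TG) = 94.50° ✗; |TG| = 21.40 ✓.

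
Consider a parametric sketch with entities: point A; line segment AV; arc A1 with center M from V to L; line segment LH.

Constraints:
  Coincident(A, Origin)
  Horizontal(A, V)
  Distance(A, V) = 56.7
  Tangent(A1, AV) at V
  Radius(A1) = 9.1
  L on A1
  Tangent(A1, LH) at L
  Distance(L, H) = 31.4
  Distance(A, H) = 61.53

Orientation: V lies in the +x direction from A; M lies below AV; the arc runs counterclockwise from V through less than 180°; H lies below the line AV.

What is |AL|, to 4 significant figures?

48.41

A is at the origin; AV is horizontal with |AV| = 56.7 and V on the +x side, so V = (56.70, 0.000). Tangency of A1 to AV means the radius MV is perpendicular to AV, so M = V + (0, -9.1) = (56.70, -9.100). Since ML ⟂ LH (tangency), |MH| = √(9.1² + 31.4²) = 32.69 regardless of where L sits on A1. So H lies on both circle(A, 61.53) and circle(M, 32.69); the below-AV intersection is H = (46.59, -40.19). L is the foot of the tangent from H: L = (47.60, -8.806).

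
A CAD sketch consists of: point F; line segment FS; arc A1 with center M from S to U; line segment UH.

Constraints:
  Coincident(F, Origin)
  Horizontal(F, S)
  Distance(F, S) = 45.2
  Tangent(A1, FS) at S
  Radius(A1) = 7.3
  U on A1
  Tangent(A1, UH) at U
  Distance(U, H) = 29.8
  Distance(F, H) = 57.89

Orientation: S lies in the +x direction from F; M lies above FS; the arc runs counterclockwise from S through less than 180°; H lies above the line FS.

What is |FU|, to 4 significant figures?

53.03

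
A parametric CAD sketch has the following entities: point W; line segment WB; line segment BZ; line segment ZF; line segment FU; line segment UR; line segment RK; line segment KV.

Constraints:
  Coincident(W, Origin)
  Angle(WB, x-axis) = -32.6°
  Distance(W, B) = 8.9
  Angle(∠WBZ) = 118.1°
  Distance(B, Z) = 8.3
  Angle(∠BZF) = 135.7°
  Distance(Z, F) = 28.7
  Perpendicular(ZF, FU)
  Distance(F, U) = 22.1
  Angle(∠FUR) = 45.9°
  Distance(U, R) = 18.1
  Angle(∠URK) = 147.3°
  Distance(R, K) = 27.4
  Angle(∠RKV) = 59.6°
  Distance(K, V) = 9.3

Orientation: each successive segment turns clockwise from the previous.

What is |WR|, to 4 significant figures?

19.76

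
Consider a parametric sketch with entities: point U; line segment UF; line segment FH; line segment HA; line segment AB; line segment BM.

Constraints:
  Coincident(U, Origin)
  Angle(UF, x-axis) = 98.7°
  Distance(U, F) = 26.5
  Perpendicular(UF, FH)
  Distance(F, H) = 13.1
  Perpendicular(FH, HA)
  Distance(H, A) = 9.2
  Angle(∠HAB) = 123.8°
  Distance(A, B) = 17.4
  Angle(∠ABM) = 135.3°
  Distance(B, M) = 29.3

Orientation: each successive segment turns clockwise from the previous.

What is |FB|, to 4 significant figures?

18.93

The perpendicularity gives HA at right angles to FH, so HA runs at -81.30°; with |HA| = 9.2, A = (10.33, 19.08). ∠HAB = 123.8° gives AB at -137.5° from the x-axis; with |AB| = 17.4, B = (-2.496, 7.327). Then |FB| = |B − F| = 18.93.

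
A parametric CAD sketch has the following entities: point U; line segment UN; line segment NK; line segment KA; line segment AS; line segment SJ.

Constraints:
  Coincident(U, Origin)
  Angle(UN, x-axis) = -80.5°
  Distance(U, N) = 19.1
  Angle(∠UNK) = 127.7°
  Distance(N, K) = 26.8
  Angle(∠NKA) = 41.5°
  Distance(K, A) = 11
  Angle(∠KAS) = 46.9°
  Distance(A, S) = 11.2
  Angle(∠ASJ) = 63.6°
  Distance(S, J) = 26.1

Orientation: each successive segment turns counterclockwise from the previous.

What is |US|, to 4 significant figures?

35.99

U is at the origin; UN runs at -80.5° with length 19.1, so N = (3.152, -18.84). ∠UNK = 127.7° gives NK at -28.20° from the x-axis; with |NK| = 26.8, K = (26.77, -31.50). ∠NKA = 41.5° gives KA at 110.3° from the x-axis; with |KA| = 11.0, A = (22.96, -21.19). ∠KAS = 46.9° gives AS at -116.6° from the x-axis; with |AS| = 11.2, S = (17.94, -31.20). Then |US| = |S − U| = 35.99.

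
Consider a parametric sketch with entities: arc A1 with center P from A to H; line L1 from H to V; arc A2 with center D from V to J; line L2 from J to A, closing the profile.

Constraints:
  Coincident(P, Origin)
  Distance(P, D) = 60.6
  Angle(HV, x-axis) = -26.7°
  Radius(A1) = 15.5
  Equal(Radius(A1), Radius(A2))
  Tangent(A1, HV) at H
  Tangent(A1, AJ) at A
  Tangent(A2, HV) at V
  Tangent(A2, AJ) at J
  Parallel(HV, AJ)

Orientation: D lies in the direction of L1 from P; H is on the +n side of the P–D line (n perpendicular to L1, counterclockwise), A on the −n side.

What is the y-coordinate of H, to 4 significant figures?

13.85

The slot axis is L1's direction at -26.7°, so u = (cos -26.7°, sin -26.7°) = (0.8934, -0.4493) and n = (−sin -26.7°, cos -26.7°) = (0.4493, 0.8934). P is at the origin and D lies 60.6 along u from P, so D = 60.6·u = (54.14, -27.23). Tangency of A1 to both parallel lines with radius 15.5 puts H and A at P ± 15.5·n: H = (6.964, 13.85), A = (-6.964, -13.85). So H.y = 13.85.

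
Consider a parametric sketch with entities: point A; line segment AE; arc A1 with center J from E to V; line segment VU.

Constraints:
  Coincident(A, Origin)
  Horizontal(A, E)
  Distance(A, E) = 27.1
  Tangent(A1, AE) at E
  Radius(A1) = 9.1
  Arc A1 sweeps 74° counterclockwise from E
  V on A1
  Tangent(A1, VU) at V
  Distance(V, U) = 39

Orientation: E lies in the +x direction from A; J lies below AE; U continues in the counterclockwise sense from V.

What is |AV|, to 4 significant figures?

19.50

The tangent condition forces JE to be normal to AE, so J = E + (0, -9.1) = (27.10, -9.100). On A1, E sits at bearing 90° from J; a 74° counterclockwise sweep puts V at bearing 164°, so V = J + 9.1·(cos 164°, sin 164°) = (18.35, -6.592). Then |AV| = |V − A| = 19.50.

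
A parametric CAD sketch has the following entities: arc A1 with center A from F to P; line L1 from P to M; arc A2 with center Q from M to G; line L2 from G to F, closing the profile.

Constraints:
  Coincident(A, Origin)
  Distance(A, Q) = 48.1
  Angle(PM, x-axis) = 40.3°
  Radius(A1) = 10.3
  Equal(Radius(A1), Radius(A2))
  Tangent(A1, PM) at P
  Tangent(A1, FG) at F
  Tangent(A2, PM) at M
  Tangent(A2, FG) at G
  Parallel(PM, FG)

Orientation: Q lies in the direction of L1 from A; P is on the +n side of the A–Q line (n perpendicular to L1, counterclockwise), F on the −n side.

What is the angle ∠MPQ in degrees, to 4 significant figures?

12.09°

The slot axis is L1's direction at 40.3°, so u = (cos 40.3°, sin 40.3°) = (0.7627, 0.6468) and n = (−sin 40.3°, cos 40.3°) = (-0.6468, 0.7627). A is at the origin and Q lies 48.1 along u from A, so Q = 48.1·u = (36.68, 31.11). Tangency of A1 to both parallel lines with radius 10.3 puts P and F at A ± 10.3·n: P = (-6.662, 7.855), F = (6.662, -7.855). Equal radii place M and G the same way about Q: M = Q + 10.3·n = (30.02, 38.97), G = Q − 10.3·n = (43.35, 23.26). Then cos ∠MPQ = PM·PQ / (|PM||PQ|), giving 12.09°.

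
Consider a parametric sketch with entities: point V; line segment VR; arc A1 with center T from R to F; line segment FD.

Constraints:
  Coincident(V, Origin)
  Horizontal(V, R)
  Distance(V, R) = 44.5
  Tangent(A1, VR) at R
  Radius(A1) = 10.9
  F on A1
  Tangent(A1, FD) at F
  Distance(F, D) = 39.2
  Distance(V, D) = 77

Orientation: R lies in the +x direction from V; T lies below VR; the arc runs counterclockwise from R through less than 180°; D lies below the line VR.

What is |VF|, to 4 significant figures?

39.90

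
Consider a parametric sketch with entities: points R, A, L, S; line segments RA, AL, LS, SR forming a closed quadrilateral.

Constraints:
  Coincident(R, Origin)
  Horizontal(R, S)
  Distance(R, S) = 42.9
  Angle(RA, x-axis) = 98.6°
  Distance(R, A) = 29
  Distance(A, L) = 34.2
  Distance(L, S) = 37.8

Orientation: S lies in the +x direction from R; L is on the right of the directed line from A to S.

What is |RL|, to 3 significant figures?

6.74

Checks: |AL| = 34.20 ✓; |LS| = 37.80 ✓.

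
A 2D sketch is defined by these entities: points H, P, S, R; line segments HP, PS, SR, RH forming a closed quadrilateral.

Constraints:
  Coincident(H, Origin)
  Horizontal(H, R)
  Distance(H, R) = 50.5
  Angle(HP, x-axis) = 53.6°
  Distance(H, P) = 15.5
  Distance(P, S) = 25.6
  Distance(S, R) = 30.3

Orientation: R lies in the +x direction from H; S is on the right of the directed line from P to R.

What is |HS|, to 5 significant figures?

23.922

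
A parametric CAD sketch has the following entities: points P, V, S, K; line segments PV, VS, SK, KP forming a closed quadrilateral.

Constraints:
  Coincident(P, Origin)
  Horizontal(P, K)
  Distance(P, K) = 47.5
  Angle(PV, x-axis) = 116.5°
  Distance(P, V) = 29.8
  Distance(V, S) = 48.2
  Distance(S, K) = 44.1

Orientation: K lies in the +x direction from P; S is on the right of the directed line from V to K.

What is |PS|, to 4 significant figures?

18.44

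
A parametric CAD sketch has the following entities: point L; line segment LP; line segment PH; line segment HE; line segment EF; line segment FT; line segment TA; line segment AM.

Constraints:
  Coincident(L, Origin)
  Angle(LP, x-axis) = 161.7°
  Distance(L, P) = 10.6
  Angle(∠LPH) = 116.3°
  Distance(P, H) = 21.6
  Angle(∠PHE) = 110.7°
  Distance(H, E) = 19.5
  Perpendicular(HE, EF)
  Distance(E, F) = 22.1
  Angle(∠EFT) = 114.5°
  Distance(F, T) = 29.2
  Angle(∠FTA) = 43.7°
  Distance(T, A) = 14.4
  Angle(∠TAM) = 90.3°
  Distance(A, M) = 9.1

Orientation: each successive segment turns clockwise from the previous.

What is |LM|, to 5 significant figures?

8.0891

L is at the origin; LP runs at 161.7° with length 10.6, so P = (-10.064, 3.3283). ∠LPH = 116.3° gives PH at 98.000° from the x-axis; with |PH| = 21.6, H = (-13.070, 24.718). ∠PHE = 110.7° gives HE at 28.700° from the x-axis; with |HE| = 19.5, E = (4.0343, 34.082). HE is perpendicular to EF, so EF runs at -61.300°; with |EF| = 22.1, F = (14.647, 14.698). ∠EFT = 114.5° gives FT at -126.80° from the x-axis; with |FT| = 29.2, T = (-2.8442, -8.6838). ∠FTA = 43.7° gives TA at 96.900° from the x-axis; with |TA| = 14.4, A = (-4.5742, 5.6119). ∠TAM = 90.3° gives AM at 7.2000° from the x-axis; with |AM| = 9.1, M = (4.4540, 6.7524). Then |LM| = |M − L| = 8.0891.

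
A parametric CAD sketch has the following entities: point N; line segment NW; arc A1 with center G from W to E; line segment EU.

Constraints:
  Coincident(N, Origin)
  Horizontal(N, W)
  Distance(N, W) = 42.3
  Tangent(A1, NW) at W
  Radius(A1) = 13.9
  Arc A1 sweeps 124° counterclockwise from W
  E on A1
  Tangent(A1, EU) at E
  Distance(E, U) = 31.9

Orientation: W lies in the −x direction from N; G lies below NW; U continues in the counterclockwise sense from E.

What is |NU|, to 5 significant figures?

60.087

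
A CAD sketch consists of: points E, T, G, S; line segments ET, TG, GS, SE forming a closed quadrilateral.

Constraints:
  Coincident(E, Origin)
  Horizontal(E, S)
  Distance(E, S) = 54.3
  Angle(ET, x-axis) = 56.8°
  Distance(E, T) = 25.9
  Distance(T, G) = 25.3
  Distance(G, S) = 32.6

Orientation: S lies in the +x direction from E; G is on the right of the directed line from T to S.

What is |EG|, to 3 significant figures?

21.9

E is at the origin; ES is horizontal with |ES| = 54.3 and S in +x, so S = (54.3, 0). ET runs at 56.8° with |ET| = 25.9, so T = (14.2, 21.7). G is determined by |TG| = 25.3 and |GS| = 32.6 together: it lies at the intersection of circle(T, 25.3) and circle(S, 32.6). With |TS| = 45.6, the foot of the radical line on TS is 18.2 from T and the perpendicular offset is √(25.3² − 18.2²) = 17.6. Taking the right-of-TS solution: G = (21.8, -2.46).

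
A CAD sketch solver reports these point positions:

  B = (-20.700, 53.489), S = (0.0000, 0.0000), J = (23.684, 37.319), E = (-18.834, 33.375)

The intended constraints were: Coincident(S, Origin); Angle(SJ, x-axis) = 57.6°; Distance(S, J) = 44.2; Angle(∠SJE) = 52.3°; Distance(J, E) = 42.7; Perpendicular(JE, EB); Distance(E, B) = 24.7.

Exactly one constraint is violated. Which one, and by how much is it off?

Distance(E, B) = 24.7 — off by 4.50.

S = (0.00, 0.00) ✓; SJ at 57.60° ✓; |SJ| = 44.20 ✓; ∠SJE = 52.30° ✓; |JE| = 42.70 ✓; ∠(JE, EB) = 90.00° ✓; |EB| = 20.20 ✗.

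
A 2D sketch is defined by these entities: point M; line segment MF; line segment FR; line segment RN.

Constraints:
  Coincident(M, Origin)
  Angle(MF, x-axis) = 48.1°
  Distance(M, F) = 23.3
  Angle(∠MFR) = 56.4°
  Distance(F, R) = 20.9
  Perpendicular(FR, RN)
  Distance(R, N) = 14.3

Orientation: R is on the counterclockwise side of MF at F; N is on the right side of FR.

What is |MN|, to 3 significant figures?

34.6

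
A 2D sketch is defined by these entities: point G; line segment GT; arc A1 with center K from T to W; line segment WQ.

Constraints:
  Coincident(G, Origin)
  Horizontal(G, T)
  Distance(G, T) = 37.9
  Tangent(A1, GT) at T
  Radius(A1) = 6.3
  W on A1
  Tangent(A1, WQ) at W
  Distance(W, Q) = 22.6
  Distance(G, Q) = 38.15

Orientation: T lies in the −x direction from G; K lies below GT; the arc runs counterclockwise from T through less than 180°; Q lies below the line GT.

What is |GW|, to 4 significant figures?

43.78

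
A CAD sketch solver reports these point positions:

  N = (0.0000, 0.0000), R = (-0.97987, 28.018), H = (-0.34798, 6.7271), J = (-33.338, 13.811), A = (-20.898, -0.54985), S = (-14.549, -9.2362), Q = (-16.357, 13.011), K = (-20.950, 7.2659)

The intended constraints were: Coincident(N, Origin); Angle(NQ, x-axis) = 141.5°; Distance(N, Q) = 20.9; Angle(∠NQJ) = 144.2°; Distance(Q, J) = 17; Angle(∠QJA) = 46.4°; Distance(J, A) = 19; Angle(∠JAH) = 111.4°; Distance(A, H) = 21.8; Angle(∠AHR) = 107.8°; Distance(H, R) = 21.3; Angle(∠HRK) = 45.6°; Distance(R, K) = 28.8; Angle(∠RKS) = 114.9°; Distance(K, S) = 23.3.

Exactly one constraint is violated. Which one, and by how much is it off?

Distance(K, S) = 23.3 — off by 5.60.

N = (0.00, 0.00) ✓; NQ at 141.5° ✓; |NQ| = 20.90 ✓; ∠NQJ = 144.2° ✓; |QJ| = 17.00 ✓; ∠QJA = 46.40° ✓; |JA| = 19.00 ✓; ∠JAH = 111.4° ✓; |AH| = 21.80 ✓; ∠AHR = 107.8° ✓; |HR| = 21.30 ✓; ∠HRK = 45.60° ✓; |RK| = 28.80 ✓; ∠RKS = 114.9° ✓; |KS| = 17.70 ✗.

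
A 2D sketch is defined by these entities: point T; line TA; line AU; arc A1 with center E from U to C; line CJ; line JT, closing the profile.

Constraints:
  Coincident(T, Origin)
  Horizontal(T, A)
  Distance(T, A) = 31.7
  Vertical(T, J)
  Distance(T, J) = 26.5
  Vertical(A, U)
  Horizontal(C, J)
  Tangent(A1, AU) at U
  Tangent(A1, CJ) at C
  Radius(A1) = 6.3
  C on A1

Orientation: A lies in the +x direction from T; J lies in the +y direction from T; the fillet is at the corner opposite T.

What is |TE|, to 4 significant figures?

32.45

T is at the origin; TA is horizontal with |TA| = 31.7 and A on the +x side, so A = (31.70, 0.000). T and J share the same x with |TJ| = 26.5 and J on the +y side, so J = (0.000, 26.50). The virtual corner opposite T is at (31.70, 26.50). Since A1 is tangent to AU there, EU ⟂ AU and the tangent condition forces EC to be normal to CJ, with radius 6.3, so the center E sits 6.3 in from both sides at E = (25.40, 20.20). Then |TE| = |E − T| = 32.45.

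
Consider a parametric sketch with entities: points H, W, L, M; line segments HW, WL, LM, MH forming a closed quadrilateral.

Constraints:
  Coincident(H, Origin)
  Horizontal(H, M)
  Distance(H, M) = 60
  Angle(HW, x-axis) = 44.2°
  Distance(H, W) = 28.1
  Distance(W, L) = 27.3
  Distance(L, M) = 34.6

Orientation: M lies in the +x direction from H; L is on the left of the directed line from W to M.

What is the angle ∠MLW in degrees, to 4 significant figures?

90.90°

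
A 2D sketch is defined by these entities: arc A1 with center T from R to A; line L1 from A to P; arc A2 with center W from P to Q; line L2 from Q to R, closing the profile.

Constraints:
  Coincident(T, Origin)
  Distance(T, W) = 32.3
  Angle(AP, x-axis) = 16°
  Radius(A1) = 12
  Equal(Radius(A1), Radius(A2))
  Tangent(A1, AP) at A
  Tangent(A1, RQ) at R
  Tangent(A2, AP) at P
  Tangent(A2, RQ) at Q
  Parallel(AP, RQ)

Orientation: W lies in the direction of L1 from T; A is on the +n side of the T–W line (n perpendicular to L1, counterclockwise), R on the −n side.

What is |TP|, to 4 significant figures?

34.46

The slot axis is L1's direction at 16.0°, so u = (cos 16.0°, sin 16.0°) = (0.9613, 0.2756) and n = (−sin 16.0°, cos 16.0°) = (-0.2756, 0.9613). T is at the origin and W lies 32.3 along u from T, so W = 32.3·u = (31.05, 8.903). Tangency of A1 to both parallel lines with radius 12.0 puts A and R at T ± 12.0·n: A = (-3.308, 11.54), R = (3.308, -11.54). Equal radii place P and Q the same way about W: P = W + 12.0·n = (27.74, 20.44), Q = W − 12.0·n = (34.36, -2.632). Then |TP| = |P − T| = 34.46.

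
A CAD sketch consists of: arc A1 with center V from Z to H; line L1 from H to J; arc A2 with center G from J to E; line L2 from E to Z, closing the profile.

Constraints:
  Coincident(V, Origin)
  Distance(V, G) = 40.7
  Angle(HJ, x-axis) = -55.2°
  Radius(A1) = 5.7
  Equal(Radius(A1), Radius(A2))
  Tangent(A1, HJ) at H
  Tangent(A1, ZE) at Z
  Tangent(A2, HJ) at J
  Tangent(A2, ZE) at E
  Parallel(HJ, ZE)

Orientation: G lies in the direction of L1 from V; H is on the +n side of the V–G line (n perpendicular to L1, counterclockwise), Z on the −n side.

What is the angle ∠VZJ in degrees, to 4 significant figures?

74.35°

The slot axis is L1's direction at -55.2°, so u = (cos -55.2°, sin -55.2°) = (0.5707, -0.8211) and n = (−sin -55.2°, cos -55.2°) = (0.8211, 0.5707). V is at the origin and G lies 40.7 along u from V, so G = 40.7·u = (23.23, -33.42). Tangency of A1 to both parallel lines with radius 5.7 puts H and Z at V ± 5.7·n: H = (4.681, 3.253), Z = (-4.681, -3.253). Equal radii place J and E the same way about G: J = G + 5.7·n = (27.91, -30.17), E = G − 5.7·n = (18.55, -36.67). Then cos ∠VZJ = ZV·ZJ / (|ZV||ZJ|), giving 74.35°.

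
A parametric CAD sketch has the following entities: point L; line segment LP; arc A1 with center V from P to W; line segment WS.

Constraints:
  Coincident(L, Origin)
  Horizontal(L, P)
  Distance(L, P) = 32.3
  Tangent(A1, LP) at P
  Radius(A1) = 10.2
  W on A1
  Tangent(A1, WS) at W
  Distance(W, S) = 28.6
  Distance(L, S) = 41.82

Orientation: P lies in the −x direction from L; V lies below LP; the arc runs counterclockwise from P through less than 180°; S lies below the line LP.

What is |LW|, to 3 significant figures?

43.1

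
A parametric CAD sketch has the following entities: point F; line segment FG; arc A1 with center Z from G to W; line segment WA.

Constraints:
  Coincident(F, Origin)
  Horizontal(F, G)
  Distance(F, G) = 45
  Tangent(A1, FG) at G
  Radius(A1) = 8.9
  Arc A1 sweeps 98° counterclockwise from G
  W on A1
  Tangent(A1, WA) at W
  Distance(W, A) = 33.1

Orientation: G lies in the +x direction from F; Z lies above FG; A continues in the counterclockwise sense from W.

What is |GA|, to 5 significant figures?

43.122

On A1, G sits at bearing -90° from Z; a 98° counterclockwise sweep puts W at bearing 8°, so W = Z + 8.9·(cos 8°, sin 8°) = (53.813, 10.139). Tangency of A1 to WA means the radius ZW is perpendicular to WA, so WA runs along (−sin 8°, cos 8°); with |WA| = 33.1, A = (49.207, 42.917). Then |GA| = |A − G| = 43.122.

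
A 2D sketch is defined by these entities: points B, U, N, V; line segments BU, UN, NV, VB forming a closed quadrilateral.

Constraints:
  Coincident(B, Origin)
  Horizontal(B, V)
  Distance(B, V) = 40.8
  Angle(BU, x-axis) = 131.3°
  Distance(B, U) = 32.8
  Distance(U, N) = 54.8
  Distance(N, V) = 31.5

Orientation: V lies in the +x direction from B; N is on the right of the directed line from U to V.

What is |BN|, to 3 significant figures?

22.0

Checks: |UN| = 54.80 ✓; |NV| = 31.50 ✓.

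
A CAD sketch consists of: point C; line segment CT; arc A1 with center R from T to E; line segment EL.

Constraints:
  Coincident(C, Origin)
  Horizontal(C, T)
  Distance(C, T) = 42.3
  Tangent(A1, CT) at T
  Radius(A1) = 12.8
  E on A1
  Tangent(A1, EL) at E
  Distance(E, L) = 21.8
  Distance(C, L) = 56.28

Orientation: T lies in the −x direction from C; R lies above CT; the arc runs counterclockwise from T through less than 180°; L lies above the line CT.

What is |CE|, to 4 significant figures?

36.36

Checks: |RE| = 12.80 ✓; ∠(RE, EL) = 90.00° ✓; |EL| = 21.80 ✓; |CL| = 56.28 ✓.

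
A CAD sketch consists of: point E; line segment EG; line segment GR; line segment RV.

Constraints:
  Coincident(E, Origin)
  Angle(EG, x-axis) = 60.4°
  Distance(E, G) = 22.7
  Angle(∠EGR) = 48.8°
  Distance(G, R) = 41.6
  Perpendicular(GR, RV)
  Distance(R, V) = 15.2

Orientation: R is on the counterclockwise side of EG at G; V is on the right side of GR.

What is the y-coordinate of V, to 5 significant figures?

26.262

E is at the origin; EG runs at 60.4° with length 22.7, so G = 22.7·(cos 60.4°, sin 60.4°) = (11.212, 19.738). ∠EGR = 48.8°, so GR runs at 60.4° + (180° − 48.8°) = 191.60° from the x-axis; with |GR| = 41.6, R = G + 41.6·(cos 191.60°, sin 191.60°) = (-29.538, 11.373). GR is perpendicular to RV; with |RV| = 15.2 on the right of GR, V = R + 15.2·(-0.20108, 0.97958) = (-32.594, 26.262). So V.y = 26.262.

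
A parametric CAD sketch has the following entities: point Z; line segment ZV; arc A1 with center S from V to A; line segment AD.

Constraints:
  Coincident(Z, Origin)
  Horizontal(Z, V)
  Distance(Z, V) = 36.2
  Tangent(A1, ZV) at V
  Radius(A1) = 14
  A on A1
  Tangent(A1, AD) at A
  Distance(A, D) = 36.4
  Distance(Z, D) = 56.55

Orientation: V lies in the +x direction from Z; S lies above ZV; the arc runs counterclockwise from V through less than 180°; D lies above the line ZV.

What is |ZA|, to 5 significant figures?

52.318

Checks: |ZV| = 36.20 ✓; ∠(SV, VZ) = 90.00° ✓; |SV| = 14.00 ✓; |SA| = 14.00 ✓; ∠(SA, AD) = 90.00° ✓; |AD| = 36.40 ✓; |ZD| = 56.55 ✓.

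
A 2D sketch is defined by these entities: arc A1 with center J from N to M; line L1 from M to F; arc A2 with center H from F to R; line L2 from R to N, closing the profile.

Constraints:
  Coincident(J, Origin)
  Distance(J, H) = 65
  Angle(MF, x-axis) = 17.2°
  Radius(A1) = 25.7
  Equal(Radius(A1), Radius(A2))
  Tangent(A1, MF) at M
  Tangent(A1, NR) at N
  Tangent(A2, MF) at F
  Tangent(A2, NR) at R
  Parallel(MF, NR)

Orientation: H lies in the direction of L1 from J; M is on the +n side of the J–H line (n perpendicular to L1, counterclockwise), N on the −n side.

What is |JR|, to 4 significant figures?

69.90

The slot axis is L1's direction at 17.2°, so u = (cos 17.2°, sin 17.2°) = (0.9553, 0.2957) and n = (−sin 17.2°, cos 17.2°) = (-0.2957, 0.9553). J is at the origin and H lies 65.0 along u from J, so H = 65.0·u = (62.09, 19.22). Tangency of A1 to both parallel lines with radius 25.7 puts M and N at J ± 25.7·n: M = (-7.600, 24.55), N = (7.600, -24.55). Equal radii place F and R the same way about H: F = H + 25.7·n = (54.49, 43.77), R = H − 25.7·n = (69.69, -5.330). Then |JR| = |R − J| = 69.90.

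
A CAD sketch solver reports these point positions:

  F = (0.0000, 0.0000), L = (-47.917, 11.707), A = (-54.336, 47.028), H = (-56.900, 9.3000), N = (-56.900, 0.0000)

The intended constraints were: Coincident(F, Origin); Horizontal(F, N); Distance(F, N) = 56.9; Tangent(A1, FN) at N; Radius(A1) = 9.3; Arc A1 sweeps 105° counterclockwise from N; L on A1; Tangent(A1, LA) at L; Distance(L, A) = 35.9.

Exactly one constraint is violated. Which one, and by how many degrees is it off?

Tangent(A1, LA) at L — off by 4.70°.

F = (0.00, 0.00) ✓; F.y = 0.00, N.y = 0.00 ✓; |FN| = 56.90 ✓; ∠(HN, NF) = 90.00° ✓; |HN| = 9.300 ✓; bearing(H→L) − bearing(H→N) = 105.0° ✓; |HL| = 9.300 ✓; ∠(HL, LA) = 94.70° ✗; |LA| = 35.90 ✓.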